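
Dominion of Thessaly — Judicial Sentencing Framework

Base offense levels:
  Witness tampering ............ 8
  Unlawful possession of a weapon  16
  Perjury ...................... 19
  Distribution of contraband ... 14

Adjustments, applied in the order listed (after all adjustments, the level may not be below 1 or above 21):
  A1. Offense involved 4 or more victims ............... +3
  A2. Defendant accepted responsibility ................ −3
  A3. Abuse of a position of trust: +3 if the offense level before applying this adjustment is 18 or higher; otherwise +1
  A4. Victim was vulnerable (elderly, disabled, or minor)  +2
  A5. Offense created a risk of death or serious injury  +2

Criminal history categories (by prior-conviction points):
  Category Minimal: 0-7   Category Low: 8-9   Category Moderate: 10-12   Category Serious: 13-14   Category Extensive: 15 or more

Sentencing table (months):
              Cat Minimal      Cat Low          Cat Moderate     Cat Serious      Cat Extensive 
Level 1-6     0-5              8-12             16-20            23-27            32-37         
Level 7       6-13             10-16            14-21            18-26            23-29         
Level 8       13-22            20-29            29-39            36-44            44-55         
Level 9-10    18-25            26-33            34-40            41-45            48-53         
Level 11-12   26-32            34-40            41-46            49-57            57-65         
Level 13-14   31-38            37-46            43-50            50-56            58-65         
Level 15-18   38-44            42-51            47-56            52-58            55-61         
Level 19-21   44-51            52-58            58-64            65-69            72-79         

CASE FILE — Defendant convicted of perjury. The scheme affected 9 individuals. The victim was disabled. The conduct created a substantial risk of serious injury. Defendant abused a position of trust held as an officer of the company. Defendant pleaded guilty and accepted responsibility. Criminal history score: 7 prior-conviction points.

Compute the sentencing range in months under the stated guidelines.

44-51 months

Base offense level for perjury: 19.
A1 applies: 19 + 3 = 22.
A2 applies: 22 − 3 = 19.
A3 applies (level before this adjustment is 19 ≥ 18, so +3): 19 + 3 = 22.
A4 applies: 22 + 2 = 24.
A5 applies: 24 + 2 = 26.
Level 26 exceeds the maximum of 21; capped at 21.
Final offense level: 21.
Criminal history: 7 prior points → Category Minimal (0-7).
Level 21 falls in the 19-21 band.
Grid: Level 19-21 × Category Minimal = 44-51 months.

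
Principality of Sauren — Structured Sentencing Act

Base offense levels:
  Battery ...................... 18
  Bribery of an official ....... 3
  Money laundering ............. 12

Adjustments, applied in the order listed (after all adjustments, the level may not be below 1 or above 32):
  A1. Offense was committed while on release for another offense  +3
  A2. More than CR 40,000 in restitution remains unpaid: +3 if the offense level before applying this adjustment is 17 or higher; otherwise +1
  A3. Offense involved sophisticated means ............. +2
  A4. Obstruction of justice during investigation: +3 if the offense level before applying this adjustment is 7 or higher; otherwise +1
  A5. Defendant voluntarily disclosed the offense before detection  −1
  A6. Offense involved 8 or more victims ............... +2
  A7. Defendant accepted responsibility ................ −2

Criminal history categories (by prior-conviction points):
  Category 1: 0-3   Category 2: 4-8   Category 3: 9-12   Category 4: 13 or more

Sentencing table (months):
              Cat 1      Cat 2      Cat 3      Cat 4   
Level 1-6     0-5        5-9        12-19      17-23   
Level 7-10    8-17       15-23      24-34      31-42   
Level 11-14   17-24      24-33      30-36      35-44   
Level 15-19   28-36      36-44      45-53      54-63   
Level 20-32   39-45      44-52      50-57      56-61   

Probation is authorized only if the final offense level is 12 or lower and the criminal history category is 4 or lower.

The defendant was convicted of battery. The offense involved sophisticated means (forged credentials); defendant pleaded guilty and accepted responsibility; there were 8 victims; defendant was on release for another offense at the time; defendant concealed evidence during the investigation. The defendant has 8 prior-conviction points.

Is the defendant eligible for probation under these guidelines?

No

Base offense level for battery: 18.
A1 applies: 18 + 3 = 21.
A2 does not apply.
A3 applies: 21 + 2 = 23.
A4 applies (level before this adjustment is 23 ≥ 7, so +3): 23 + 3 = 26.
A5 does not apply.
A6 applies: 26 + 2 = 28.
A7 applies: 28 − 2 = 26.
Final offense level: 26.
Criminal history: 8 prior points → Category 2 (4-8).
Level 26 falls in the 20-32 band.
Grid: Level 20-32 × Category 2 = 44-52 months.
Probation check: level 26 > 12 and category 2 ≤ 4 → not eligible.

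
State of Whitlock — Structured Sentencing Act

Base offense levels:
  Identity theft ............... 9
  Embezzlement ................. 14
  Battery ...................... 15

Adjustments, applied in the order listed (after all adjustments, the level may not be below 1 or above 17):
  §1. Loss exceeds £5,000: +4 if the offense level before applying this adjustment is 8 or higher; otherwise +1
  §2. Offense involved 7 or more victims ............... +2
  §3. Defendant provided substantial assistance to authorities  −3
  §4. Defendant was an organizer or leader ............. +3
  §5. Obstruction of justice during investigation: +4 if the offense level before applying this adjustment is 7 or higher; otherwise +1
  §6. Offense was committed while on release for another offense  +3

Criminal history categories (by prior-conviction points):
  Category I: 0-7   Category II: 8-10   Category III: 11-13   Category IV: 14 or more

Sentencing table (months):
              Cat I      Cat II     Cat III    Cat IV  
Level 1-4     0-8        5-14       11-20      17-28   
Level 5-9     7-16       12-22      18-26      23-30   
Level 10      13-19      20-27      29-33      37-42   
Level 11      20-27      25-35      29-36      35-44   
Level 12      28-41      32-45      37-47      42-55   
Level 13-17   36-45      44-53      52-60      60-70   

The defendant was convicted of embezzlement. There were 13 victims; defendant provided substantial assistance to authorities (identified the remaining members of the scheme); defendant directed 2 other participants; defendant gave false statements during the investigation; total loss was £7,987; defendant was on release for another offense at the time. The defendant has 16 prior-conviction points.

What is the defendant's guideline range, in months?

Base offense level for embezzlement: 14.
§1 applies (level before this adjustment is 14 ≥ 8, so +4): 14 + 4 = 18.
§2 applies: 18 + 2 = 20.
§3 applies: 20 − 3 = 17.
§4 applies: 17 + 3 = 20.
§5 applies (level before this adjustment is 20 ≥ 7, so +4): 20 + 4 = 24.
§6 applies: 24 + 3 = 27.
Level 27 exceeds the maximum of 17; capped at 17.
Final offense level: 17.
Criminal history: 16 prior points → Category IV (14+).
Level 17 falls in the 13-17 band.
Grid: Level 13-17 × Category IV = 60-70 months.

60-70 months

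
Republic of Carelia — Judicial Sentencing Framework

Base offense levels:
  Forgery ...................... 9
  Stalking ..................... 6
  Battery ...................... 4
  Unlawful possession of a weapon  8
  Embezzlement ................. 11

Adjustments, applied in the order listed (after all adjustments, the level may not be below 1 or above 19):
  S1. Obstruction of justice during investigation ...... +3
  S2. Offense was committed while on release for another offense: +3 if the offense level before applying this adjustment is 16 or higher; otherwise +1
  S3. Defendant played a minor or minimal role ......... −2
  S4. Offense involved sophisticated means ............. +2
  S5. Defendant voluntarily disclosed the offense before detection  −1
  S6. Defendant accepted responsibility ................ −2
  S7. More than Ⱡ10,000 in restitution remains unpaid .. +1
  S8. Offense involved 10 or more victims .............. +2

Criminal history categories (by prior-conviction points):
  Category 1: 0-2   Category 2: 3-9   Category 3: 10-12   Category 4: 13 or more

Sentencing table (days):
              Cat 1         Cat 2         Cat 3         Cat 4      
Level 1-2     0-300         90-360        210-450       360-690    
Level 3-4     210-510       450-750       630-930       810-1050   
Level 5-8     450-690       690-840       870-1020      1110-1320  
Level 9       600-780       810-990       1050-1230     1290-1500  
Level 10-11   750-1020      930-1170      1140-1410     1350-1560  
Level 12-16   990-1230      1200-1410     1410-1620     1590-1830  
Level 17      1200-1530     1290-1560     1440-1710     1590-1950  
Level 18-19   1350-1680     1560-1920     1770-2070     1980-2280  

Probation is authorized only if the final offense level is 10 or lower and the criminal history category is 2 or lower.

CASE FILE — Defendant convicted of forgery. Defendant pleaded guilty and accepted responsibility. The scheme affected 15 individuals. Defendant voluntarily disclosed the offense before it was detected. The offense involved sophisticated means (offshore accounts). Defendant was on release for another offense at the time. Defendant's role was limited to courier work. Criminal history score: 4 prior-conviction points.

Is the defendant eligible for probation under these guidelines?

Base offense level for forgery: 9.
S2 applies (level before this adjustment is 9 < 16, so +1): 9 + 1 = 10.
S3 applies: 10 − 2 = 8.
S4 applies: 8 + 2 = 10.
S5 applies: 10 − 1 = 9.
S6 applies: 9 − 2 = 7.
S8 applies: 7 + 2 = 9.
Final offense level: 9.
Criminal history: 4 prior points → Category 2 (3-9).
Level 9 falls in the 9 band.
Grid: Level 9 × Category 2 = 810-990 days.
Probation check: level 9 ≤ 10 and category 2 ≤ 2 → eligible.

Yes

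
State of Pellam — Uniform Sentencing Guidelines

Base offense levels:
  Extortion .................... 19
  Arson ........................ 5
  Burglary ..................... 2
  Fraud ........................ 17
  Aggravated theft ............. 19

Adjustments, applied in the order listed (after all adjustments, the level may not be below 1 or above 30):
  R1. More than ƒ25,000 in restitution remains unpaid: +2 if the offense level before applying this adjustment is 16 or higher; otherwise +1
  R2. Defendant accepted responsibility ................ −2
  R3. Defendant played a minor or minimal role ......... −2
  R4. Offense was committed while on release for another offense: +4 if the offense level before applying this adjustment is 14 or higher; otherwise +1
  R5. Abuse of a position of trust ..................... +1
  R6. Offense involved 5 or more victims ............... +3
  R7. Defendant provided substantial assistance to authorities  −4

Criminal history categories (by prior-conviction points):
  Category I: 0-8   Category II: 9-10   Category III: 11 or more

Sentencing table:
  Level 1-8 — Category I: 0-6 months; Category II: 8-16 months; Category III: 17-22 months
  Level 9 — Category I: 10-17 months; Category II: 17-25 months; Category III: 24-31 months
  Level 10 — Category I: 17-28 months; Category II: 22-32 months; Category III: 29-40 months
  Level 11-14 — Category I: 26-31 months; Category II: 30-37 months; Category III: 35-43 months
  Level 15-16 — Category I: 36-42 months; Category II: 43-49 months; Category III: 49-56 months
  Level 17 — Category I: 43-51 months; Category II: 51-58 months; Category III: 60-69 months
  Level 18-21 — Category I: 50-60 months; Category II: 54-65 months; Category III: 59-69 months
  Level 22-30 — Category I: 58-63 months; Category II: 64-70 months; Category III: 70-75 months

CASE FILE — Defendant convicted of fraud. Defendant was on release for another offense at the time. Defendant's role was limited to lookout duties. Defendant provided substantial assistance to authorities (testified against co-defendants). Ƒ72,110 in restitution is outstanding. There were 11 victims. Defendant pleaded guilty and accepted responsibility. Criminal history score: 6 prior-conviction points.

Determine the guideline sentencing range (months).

50-60 months

Base offense level for fraud: 17.
R1 applies (level before this adjustment is 17 ≥ 16, so +2): 17 + 2 = 19.
R2 applies: 19 − 2 = 17.
R3 applies: 17 − 2 = 15.
R4 applies (level before this adjustment is 15 ≥ 14, so +4): 15 + 4 = 19.
R5 does not apply.
R6 applies: 19 + 3 = 22.
R7 applies: 22 − 4 = 18.
Final offense level: 18.
Criminal history: 6 prior points → Category I (0-8).
Level 18 falls in the 18-21 band.
Grid: Level 18-21 × Category I = 50-60 months.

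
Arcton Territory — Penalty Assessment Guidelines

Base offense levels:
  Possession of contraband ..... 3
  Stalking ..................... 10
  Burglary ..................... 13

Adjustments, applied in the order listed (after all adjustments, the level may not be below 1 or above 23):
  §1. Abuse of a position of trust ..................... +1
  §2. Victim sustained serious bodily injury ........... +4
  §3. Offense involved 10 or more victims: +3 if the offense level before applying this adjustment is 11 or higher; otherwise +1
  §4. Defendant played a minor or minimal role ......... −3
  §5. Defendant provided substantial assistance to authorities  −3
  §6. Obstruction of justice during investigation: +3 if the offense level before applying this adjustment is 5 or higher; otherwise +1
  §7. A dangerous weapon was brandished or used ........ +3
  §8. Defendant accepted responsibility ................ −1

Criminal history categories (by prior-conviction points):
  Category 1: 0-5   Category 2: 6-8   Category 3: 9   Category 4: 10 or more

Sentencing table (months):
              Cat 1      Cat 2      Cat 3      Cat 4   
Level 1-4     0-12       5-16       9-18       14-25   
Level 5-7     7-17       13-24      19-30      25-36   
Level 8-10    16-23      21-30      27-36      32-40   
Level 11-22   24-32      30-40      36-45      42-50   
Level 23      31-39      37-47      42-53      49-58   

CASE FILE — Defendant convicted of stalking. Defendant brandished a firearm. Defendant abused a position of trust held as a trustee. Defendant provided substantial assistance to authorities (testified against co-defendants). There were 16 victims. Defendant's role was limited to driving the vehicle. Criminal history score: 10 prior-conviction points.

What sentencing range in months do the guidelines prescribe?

Base offense level for stalking: 10.
§1 applies: 10 + 1 = 11.
§2 does not apply.
§3 applies (level before this adjustment is 11 ≥ 11, so +3): 11 + 3 = 14.
§4 applies: 14 − 3 = 11.
§5 applies: 11 − 3 = 8.
§6 does not apply.
§7 applies: 8 + 3 = 11.
Final offense level: 11.
Criminal history: 10 prior points → Category 4 (10+).
Level 11 falls in the 11-22 band.
Grid: Level 11-22 × Category 4 = 42-50 months.

42-50 months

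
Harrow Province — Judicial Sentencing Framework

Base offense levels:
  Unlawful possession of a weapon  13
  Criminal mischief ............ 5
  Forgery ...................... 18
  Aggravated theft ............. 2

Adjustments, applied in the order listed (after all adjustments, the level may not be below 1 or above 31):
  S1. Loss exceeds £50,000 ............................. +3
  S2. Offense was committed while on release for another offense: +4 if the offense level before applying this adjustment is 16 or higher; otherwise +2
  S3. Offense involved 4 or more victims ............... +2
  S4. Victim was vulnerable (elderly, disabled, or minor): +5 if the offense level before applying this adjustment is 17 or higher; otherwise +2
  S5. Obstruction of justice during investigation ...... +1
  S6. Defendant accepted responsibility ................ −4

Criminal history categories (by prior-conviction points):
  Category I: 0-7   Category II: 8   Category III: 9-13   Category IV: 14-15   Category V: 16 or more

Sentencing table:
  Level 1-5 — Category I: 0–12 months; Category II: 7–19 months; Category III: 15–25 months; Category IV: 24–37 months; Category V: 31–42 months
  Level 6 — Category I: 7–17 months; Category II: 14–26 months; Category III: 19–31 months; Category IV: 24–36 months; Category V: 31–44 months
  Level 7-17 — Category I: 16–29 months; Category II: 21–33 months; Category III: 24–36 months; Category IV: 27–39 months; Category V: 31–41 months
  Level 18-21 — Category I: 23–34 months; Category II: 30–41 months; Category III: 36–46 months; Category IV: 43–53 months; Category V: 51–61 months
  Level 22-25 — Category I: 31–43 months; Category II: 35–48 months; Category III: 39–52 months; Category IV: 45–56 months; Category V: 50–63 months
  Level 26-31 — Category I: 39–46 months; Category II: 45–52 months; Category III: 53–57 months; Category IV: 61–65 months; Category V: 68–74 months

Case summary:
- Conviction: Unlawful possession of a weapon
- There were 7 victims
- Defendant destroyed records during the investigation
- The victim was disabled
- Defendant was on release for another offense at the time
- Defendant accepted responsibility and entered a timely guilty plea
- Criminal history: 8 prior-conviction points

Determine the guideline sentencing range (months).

30-41 months

Base offense level for unlawful possession of a weapon: 13.
S2 applies (level before this adjustment is 13 < 16, so +2): 13 + 2 = 15.
S3 applies: 15 + 2 = 17.
S4 applies (level before this adjustment is 17 ≥ 17, so +5): 17 + 5 = 22.
S5 applies: 22 + 1 = 23.
S6 applies: 23 − 4 = 19.
Final offense level: 19.
Criminal history: 8 prior points → Category II (8).
Level 19 falls in the 18-21 band.
Grid: Level 18-21 × Category II = 30-41 months.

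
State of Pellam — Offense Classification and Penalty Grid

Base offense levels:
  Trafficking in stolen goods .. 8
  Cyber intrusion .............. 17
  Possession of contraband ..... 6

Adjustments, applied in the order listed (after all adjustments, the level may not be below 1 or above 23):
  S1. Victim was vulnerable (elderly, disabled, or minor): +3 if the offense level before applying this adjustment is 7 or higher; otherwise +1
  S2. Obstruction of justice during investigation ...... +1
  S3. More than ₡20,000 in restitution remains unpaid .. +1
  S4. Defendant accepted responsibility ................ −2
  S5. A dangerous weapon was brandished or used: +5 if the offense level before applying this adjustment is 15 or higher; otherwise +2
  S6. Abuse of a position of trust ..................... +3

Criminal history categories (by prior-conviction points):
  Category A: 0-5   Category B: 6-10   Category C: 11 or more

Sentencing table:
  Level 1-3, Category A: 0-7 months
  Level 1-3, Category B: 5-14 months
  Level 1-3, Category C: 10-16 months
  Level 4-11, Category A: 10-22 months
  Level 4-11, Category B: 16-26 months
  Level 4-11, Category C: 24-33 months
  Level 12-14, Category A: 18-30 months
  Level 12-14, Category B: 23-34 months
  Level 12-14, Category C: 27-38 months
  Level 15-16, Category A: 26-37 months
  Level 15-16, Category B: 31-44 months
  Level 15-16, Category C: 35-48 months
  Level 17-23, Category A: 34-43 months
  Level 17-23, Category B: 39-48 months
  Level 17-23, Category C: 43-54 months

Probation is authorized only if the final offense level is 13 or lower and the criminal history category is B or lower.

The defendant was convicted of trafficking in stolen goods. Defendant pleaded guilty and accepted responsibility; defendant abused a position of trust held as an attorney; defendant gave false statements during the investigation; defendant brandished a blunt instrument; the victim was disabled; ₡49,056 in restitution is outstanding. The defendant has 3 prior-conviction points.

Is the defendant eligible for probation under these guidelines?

Base offense level for trafficking in stolen goods: 8.
S1 applies (level before this adjustment is 8 ≥ 7, so +3): 8 + 3 = 11.
S2 applies: 11 + 1 = 12.
S3 applies: 12 + 1 = 13.
S4 applies: 13 − 2 = 11.
S5 applies (level before this adjustment is 11 < 15, so +2): 11 + 2 = 13.
S6 applies: 13 + 3 = 16.
Final offense level: 16.
Criminal history: 3 prior points → Category A (0-5).
Level 16 falls in the 15-16 band.
Grid: Level 15-16 × Category A = 26-37 months.
Probation check: level 16 > 13 and category A ≤ B → not eligible.

No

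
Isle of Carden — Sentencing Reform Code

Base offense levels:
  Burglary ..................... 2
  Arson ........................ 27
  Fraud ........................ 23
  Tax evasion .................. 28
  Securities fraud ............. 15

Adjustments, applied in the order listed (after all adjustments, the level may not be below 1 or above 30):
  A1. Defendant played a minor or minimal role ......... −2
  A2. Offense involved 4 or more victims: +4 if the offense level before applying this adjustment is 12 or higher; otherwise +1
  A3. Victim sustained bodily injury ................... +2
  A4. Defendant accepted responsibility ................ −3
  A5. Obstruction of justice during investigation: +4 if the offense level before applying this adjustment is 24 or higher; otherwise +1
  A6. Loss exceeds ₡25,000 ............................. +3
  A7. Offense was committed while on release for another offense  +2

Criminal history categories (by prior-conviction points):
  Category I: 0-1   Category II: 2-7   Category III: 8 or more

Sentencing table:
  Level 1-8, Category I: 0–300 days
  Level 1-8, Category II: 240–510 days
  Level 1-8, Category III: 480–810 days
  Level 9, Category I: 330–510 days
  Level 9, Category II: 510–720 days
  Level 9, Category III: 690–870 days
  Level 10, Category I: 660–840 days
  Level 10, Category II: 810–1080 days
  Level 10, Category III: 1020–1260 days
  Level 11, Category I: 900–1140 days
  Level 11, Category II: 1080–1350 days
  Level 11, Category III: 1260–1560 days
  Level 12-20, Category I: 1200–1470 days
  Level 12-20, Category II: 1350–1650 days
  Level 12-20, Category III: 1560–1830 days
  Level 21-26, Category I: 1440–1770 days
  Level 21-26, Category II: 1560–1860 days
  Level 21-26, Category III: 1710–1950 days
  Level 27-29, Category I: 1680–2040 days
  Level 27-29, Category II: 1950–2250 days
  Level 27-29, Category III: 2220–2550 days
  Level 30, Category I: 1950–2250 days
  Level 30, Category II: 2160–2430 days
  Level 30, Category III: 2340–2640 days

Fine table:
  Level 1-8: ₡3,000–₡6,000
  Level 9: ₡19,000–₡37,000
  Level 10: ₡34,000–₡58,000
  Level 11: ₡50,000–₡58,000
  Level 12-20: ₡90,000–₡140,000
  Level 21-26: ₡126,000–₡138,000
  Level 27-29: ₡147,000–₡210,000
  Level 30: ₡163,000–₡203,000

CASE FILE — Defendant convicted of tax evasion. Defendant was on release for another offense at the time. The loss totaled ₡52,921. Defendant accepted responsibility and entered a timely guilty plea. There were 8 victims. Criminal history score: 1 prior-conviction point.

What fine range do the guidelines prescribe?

₡163,000–₡203,000

Base offense level for tax evasion: 28.
A2 applies (level before this adjustment is 28 ≥ 12, so +4): 28 + 4 = 32.
A3 does not apply.
A4 applies: 32 − 3 = 29.
A6 applies: 29 + 3 = 32.
A7 applies: 32 + 2 = 34.
Level 34 exceeds the maximum of 30; capped at 30.
Final offense level: 30.
Level 30 falls in the 30 band.
Fine table: Level 30 → ₡163,000–₡203,000.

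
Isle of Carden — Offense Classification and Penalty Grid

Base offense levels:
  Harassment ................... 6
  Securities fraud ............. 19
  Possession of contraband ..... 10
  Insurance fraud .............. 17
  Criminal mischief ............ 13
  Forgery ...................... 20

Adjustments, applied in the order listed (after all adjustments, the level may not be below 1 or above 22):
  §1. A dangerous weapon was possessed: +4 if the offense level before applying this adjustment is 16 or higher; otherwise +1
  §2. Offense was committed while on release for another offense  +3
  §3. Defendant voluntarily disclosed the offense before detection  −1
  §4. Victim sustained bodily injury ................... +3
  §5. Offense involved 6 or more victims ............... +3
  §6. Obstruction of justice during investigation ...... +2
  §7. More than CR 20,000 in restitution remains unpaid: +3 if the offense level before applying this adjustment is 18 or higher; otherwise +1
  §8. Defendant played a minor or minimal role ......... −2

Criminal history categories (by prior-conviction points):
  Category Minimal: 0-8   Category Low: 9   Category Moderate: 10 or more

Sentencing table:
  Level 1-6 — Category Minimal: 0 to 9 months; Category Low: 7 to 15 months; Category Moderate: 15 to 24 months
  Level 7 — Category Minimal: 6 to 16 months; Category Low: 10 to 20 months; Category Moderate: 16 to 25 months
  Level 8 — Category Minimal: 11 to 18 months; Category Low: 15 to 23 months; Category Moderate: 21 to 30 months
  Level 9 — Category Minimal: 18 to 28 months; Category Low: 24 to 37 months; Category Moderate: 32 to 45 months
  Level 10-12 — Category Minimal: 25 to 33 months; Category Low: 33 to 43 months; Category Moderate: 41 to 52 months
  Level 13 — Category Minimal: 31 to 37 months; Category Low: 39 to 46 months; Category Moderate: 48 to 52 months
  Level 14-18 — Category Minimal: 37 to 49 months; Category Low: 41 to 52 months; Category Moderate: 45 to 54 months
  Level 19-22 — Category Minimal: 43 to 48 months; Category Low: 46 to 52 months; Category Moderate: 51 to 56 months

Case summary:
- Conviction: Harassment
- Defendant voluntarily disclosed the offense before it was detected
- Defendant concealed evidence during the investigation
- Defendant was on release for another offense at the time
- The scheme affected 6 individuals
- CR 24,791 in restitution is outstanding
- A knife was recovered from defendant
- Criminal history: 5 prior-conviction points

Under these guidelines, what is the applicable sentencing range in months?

37-49 months

Base offense level for harassment: 6.
§1 applies (level before this adjustment is 6 < 16, so +1): 6 + 1 = 7.
§2 applies: 7 + 3 = 10.
§3 applies: 10 − 1 = 9.
§5 applies: 9 + 3 = 12.
§6 applies: 12 + 2 = 14.
§7 applies (level before this adjustment is 14 < 18, so +1): 14 + 1 = 15.
§8 does not apply.
Final offense level: 15.
Criminal history: 5 prior points → Category Minimal (0-8).
Level 15 falls in the 14-18 band.
Grid: Level 14-18 × Category Minimal = 37-49 months.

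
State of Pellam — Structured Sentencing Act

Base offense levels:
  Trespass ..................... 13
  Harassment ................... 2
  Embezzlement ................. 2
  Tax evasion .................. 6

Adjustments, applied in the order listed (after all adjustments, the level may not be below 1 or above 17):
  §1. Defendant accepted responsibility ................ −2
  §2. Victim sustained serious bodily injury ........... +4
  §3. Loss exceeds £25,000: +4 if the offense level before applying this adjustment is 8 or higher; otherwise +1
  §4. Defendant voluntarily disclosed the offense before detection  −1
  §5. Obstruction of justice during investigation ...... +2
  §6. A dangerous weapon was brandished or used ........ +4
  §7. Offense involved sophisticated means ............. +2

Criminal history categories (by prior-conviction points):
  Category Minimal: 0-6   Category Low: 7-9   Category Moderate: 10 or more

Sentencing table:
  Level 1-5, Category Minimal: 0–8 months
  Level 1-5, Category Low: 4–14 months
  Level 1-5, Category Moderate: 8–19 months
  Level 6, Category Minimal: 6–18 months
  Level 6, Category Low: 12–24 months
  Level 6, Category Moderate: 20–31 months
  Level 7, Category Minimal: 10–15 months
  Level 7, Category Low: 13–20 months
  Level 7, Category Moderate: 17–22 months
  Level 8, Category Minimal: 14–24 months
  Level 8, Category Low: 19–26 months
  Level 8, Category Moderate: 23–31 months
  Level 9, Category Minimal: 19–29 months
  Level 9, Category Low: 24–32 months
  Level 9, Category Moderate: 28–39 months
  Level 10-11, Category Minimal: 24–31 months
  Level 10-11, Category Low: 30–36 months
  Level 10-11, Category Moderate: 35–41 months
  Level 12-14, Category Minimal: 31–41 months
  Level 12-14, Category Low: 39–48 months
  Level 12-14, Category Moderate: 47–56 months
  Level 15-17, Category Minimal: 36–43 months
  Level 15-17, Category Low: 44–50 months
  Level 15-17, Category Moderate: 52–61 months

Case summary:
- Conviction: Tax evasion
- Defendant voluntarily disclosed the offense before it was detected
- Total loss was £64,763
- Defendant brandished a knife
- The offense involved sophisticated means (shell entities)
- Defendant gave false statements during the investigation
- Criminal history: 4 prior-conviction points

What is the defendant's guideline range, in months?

31-41 months

Base offense level for tax evasion: 6.
§3 applies (level before this adjustment is 6 < 8, so +1): 6 + 1 = 7.
§4 applies: 7 − 1 = 6.
§5 applies: 6 + 2 = 8.
§6 applies: 8 + 4 = 12.
§7 applies: 12 + 2 = 14.
Final offense level: 14.
Criminal history: 4 prior points → Category Minimal (0-6).
Level 14 falls in the 12-14 band.
Grid: Level 12-14 × Category Minimal = 31-41 months.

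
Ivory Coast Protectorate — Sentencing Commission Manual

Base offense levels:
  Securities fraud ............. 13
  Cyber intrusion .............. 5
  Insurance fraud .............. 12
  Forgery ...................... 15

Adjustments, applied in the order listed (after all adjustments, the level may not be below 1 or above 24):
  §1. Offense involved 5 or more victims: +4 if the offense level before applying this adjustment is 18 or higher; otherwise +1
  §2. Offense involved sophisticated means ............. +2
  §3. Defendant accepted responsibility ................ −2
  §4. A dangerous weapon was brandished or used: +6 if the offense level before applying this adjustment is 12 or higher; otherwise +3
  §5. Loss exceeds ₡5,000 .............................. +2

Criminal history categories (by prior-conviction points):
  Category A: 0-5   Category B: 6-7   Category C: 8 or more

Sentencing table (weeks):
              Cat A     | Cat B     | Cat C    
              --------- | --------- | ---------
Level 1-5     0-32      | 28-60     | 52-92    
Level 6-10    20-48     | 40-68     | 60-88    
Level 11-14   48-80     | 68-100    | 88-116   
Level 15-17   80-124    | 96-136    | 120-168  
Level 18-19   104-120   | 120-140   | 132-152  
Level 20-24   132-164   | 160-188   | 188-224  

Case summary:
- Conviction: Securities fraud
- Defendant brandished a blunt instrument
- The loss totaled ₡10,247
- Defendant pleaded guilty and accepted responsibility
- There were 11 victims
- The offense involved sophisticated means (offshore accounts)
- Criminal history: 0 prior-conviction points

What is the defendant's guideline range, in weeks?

132-164 weeks

Base offense level for securities fraud: 13.
§1 applies (level before this adjustment is 13 < 18, so +1): 13 + 1 = 14.
§2 applies: 14 + 2 = 16.
§3 applies: 16 − 2 = 14.
§4 applies (level before this adjustment is 14 ≥ 12, so +6): 14 + 6 = 20.
§5 applies: 20 + 2 = 22.
Final offense level: 22.
Criminal history: 0 prior points → Category A (0-5).
Level 22 falls in the 20-24 band.
Grid: Level 20-24 × Category A = 132-164 weeks.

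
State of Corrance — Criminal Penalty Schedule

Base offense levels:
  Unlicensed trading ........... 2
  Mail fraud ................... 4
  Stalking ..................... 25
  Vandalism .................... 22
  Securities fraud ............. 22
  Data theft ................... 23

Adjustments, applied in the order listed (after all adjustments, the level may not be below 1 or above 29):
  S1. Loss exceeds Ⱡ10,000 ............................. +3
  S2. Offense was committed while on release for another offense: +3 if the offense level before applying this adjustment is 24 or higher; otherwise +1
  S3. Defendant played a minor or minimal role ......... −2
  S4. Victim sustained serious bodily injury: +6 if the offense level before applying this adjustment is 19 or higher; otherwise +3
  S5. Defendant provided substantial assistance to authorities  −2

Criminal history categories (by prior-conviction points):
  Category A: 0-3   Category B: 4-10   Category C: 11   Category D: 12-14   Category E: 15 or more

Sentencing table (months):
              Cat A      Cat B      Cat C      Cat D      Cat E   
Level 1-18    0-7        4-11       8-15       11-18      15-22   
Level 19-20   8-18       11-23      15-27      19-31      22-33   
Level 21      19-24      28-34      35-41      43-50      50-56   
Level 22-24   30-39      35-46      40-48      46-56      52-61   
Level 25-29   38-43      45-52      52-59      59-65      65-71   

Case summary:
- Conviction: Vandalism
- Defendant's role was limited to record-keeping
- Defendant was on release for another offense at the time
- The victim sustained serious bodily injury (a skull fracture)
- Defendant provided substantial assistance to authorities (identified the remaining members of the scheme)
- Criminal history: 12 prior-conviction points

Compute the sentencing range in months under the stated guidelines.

59-65 months

Base offense level for vandalism: 22.
S2 applies (level before this adjustment is 22 < 24, so +1): 22 + 1 = 23.
S3 applies: 23 − 2 = 21.
S4 applies (level before this adjustment is 21 ≥ 19, so +6): 21 + 6 = 27.
S5 applies: 27 − 2 = 25.
Final offense level: 25.
Criminal history: 12 prior points → Category D (12-14).
Level 25 falls in the 25-29 band.
Grid: Level 25-29 × Category D = 59-65 months.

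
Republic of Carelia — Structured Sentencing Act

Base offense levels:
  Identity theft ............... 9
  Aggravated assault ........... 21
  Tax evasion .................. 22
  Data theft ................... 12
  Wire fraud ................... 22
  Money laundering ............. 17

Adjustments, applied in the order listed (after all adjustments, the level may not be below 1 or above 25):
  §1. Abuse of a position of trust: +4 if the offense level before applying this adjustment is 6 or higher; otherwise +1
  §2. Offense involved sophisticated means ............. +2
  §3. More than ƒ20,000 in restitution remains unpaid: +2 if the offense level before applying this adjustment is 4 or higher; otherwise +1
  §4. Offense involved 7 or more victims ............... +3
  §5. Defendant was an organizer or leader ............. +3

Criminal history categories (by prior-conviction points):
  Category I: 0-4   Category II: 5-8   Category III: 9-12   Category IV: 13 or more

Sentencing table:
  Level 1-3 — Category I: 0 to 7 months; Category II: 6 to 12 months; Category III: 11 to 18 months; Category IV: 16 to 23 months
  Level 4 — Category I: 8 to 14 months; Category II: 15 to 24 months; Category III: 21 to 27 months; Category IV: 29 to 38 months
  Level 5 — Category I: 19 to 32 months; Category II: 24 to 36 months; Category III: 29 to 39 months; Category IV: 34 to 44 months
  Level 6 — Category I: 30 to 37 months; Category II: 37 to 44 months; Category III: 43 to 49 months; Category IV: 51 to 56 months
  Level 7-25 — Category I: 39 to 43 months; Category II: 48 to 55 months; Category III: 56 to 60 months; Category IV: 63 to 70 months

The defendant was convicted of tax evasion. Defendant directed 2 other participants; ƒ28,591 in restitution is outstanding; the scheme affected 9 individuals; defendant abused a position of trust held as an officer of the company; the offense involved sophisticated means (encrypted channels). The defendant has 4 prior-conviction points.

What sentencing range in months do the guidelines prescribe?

Base offense level for tax evasion: 22.
§1 applies (level before this adjustment is 22 ≥ 6, so +4): 22 + 4 = 26.
§2 applies: 26 + 2 = 28.
§3 applies (level before this adjustment is 28 ≥ 4, so +2): 28 + 2 = 30.
§4 applies: 30 + 3 = 33.
§5 applies: 33 + 3 = 36.
Level 36 exceeds the maximum of 25; capped at 25.
Final offense level: 25.
Criminal history: 4 prior points → Category I (0-4).
Level 25 falls in the 7-25 band.
Grid: Level 7-25 × Category I = 39-43 months.

39-43 months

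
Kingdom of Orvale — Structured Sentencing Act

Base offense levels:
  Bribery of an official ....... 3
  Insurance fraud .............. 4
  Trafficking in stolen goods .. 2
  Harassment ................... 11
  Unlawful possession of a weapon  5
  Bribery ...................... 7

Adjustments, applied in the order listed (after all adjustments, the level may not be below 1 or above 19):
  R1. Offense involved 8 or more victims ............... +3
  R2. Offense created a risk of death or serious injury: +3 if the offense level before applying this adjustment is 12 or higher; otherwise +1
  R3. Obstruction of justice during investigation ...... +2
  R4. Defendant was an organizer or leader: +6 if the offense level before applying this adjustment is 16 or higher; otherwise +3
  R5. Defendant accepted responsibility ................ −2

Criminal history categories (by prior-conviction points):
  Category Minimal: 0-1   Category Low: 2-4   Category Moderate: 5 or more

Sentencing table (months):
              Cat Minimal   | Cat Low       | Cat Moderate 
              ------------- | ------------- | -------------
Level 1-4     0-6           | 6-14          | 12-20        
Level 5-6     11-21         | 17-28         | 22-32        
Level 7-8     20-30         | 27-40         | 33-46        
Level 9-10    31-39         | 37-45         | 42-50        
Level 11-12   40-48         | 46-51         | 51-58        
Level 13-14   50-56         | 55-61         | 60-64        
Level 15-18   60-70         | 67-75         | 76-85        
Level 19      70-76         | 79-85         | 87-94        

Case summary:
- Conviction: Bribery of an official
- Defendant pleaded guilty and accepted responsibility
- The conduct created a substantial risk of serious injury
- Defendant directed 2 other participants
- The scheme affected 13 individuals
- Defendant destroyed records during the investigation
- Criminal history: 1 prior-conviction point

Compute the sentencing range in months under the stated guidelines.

31-39 months

Base offense level for bribery of an official: 3.
R1 applies: 3 + 3 = 6.
R2 applies (level before this adjustment is 6 < 12, so +1): 6 + 1 = 7.
R3 applies: 7 + 2 = 9.
R4 applies (level before this adjustment is 9 < 16, so +3): 9 + 3 = 12.
R5 applies: 12 − 2 = 10.
Final offense level: 10.
Criminal history: 1 prior point → Category Minimal (0-1).
Level 10 falls in the 9-10 band.
Grid: Level 9-10 × Category Minimal = 31-39 months.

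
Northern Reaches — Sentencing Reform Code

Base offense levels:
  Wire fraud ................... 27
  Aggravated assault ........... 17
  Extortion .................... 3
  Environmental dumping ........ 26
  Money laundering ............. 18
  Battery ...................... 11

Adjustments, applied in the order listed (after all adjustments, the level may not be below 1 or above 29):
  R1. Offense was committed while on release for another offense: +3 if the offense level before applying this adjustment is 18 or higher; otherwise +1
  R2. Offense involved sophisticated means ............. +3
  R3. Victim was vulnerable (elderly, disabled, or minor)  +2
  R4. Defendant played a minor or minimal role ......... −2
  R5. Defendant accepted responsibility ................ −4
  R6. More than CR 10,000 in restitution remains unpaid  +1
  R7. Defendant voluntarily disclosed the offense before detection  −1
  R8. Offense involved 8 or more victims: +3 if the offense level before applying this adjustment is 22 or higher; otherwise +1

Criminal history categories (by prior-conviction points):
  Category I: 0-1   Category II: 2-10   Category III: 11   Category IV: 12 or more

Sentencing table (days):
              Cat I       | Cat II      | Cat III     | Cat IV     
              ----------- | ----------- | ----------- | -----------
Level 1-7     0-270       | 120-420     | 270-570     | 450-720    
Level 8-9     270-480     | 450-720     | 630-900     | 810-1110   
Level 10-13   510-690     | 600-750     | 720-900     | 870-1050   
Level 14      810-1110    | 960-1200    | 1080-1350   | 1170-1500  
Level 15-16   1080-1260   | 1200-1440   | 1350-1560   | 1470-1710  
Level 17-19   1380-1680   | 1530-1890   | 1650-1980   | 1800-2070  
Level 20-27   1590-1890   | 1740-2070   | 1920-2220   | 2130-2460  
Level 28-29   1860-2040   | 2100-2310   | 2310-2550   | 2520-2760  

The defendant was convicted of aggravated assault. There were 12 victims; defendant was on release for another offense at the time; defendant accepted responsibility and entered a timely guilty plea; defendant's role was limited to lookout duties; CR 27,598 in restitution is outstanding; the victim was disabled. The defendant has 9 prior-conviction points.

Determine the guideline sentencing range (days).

Base offense level for aggravated assault: 17.
R1 applies (level before this adjustment is 17 < 18, so +1): 17 + 1 = 18.
R3 applies: 18 + 2 = 20.
R4 applies: 20 − 2 = 18.
R5 applies: 18 − 4 = 14.
R6 applies: 14 + 1 = 15.
R8 applies (level before this adjustment is 15 < 22, so +1): 15 + 1 = 16.
Final offense level: 16.
Criminal history: 9 prior points → Category II (2-10).
Level 16 falls in the 15-16 band.
Grid: Level 15-16 × Category II = 1200-1440 days.

1200-1440 days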